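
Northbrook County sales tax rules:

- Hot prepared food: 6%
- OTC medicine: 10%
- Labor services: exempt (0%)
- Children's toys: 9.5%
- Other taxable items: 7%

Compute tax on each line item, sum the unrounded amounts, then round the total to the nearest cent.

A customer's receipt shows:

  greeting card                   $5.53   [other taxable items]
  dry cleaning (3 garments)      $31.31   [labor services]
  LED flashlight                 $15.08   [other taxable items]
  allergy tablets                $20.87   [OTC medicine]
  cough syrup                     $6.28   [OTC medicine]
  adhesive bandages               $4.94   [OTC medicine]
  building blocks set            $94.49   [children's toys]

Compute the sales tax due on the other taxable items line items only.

$1.44

Greeting card $5.53: other taxable items → 7% → $0.3871
LED flashlight $15.08: other taxable items → 7% → $1.0556
Tax on other taxable items: unrounded sum = $1.4427 → $1.44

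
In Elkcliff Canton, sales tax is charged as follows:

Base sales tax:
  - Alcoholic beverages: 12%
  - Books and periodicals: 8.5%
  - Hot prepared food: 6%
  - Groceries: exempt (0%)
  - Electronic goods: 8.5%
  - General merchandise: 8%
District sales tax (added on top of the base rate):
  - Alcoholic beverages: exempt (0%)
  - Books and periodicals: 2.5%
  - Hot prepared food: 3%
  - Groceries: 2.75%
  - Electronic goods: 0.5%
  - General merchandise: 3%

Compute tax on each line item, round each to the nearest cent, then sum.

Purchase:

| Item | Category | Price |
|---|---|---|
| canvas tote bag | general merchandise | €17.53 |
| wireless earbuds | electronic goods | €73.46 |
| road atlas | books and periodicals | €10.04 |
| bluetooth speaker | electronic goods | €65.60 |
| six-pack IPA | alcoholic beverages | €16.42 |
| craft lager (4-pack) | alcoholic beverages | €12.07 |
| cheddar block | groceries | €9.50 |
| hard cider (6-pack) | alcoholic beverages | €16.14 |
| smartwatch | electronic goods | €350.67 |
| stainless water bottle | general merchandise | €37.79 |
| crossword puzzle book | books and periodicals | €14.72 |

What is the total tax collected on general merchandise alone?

€6.09

Canvas tote bag €17.53: general merchandise → 8% + 3% district = 11% → €1.93
Stainless water bottle €37.79: general merchandise → 8% + 3% district = 11% → €4.16
Tax on general merchandise = €1.93 + €4.16 = €6.09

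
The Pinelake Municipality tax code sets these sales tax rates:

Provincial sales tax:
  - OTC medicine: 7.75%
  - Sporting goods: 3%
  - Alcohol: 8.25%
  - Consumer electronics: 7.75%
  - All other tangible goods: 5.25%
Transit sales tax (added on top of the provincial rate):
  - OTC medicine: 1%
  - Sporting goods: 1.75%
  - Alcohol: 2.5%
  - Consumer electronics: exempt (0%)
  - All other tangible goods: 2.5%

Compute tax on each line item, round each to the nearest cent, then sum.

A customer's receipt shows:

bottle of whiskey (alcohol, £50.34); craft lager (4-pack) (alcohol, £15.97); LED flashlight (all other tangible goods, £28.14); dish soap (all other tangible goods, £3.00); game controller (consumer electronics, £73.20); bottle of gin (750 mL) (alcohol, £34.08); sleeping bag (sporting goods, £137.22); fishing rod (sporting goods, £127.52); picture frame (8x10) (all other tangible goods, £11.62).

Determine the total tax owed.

£32.35

Bottle of whiskey £50.34: alcohol → 8.25% + 2.5% transit = 10.75% → £5.41
Craft lager (4-pack) £15.97: alcohol → 8.25% + 2.5% transit = 10.75% → £1.72
LED flashlight £28.14: all other tangible goods → 5.25% + 2.5% transit = 7.75% → £2.18
Dish soap £3.00: all other tangible goods → 5.25% + 2.5% transit = 7.75% → £0.23
Game controller £73.20: consumer electronics → 7.75% + 0% transit = 7.75% → £5.67
Bottle of gin (750 mL) £34.08: alcohol → 8.25% + 2.5% transit = 10.75% → £3.66
Sleeping bag £137.22: sporting goods → 3% + 1.75% transit = 4.75% → £6.52
Fishing rod £127.52: sporting goods → 3% + 1.75% transit = 4.75% → £6.06
Picture frame (8x10) £11.62: all other tangible goods → 5.25% + 2.5% transit = 7.75% → £0.90
Total tax = £5.41 + £1.72 + £2.18 + £0.23 + £5.67 + £3.66 + £6.52 + £6.06 + £0.90 = £32.35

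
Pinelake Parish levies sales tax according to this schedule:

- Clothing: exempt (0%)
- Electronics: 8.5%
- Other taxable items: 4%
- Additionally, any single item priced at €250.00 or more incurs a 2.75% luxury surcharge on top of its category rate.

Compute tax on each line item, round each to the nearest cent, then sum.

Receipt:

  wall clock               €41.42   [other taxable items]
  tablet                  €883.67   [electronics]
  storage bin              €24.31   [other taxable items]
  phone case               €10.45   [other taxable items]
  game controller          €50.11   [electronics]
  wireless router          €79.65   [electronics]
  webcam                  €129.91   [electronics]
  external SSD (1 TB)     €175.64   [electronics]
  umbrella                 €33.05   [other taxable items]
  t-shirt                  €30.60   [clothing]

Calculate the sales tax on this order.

Wall clock €41.42: other taxable items → 4% → €1.66
Tablet €883.67: electronics → 8.5% + 2.75% surcharge = 11.25% → €99.41
Storage bin €24.31: other taxable items → 4% → €0.97
Phone case €10.45: other taxable items → 4% → €0.42
Game controller €50.11: electronics → 8.5% → €4.26
Wireless router €79.65: electronics → 8.5% → €6.77
Webcam €129.91: electronics → 8.5% → €11.04
External SSD (1 TB) €175.64: electronics → 8.5% → €14.93
Umbrella €33.05: other taxable items → 4% → €1.32
T-shirt €30.60: clothing → 0% → €0.00
Total tax = €1.66 + €99.41 + €0.97 + €0.42 + €4.26 + €6.77 + €11.04 + €14.93 + €1.32 = €140.78

€140.78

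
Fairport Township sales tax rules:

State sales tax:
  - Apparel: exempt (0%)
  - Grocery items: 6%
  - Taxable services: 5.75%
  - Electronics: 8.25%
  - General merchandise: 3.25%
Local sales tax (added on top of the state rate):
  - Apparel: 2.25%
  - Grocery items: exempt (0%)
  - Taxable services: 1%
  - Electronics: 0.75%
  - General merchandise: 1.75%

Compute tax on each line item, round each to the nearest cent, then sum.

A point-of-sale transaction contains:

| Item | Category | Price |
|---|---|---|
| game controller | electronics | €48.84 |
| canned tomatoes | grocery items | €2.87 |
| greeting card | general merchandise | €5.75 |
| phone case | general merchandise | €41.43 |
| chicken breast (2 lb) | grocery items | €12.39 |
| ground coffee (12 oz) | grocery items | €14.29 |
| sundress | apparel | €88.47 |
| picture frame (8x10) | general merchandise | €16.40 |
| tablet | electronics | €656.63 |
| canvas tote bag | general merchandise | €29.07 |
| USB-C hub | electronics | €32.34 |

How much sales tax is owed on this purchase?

€74.80

Game controller €48.84: electronics → 8.25% + 0.75% local = 9% → €4.40
Canned tomatoes €2.87: grocery items → 6% + 0% local = 6% → €0.17
Greeting card €5.75: general merchandise → 3.25% + 1.75% local = 5% → €0.29
Phone case €41.43: general merchandise → 3.25% + 1.75% local = 5% → €2.07
Chicken breast (2 lb) €12.39: grocery items → 6% + 0% local = 6% → €0.74
Ground coffee (12 oz) €14.29: grocery items → 6% + 0% local = 6% → €0.86
Sundress €88.47: apparel → 0% + 2.25% local = 2.25% → €1.99
Picture frame (8x10) €16.40: general merchandise → 3.25% + 1.75% local = 5% → €0.82
Tablet €656.63: electronics → 8.25% + 0.75% local = 9% → €59.10
Canvas tote bag €29.07: general merchandise → 3.25% + 1.75% local = 5% → €1.45
USB-C hub €32.34: electronics → 8.25% + 0.75% local = 9% → €2.91
Total tax = €4.40 + €0.17 + €0.29 + €2.07 + €0.74 + €0.86 + €1.99 + €0.82 + €59.10 + €1.45 + €2.91 = €74.80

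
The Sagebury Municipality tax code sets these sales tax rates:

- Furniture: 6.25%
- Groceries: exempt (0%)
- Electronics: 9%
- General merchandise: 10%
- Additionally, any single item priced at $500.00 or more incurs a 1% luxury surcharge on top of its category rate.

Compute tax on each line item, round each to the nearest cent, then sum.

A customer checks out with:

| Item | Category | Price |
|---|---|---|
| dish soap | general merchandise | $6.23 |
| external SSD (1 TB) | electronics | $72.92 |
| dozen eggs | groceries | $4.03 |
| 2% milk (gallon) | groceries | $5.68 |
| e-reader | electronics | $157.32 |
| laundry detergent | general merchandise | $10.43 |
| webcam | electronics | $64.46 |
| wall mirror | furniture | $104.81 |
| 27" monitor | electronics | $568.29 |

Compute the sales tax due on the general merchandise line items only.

Dish soap $6.23: general merchandise → 10% → $0.62
Laundry detergent $10.43: general merchandise → 10% → $1.04
Tax on general merchandise = $0.62 + $1.04 = $1.66

$1.66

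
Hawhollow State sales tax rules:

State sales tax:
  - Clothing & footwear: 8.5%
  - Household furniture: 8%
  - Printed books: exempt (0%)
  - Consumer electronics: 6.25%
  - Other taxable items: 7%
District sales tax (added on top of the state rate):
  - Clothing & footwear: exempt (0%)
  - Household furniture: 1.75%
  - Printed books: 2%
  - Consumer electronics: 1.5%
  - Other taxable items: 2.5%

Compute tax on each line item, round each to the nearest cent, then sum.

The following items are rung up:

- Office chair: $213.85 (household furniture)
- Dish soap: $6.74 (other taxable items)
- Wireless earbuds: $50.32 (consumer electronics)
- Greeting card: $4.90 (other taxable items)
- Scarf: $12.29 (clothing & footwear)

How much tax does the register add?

$26.90

Office chair $213.85: household furniture → 8% + 1.75% district = 9.75% → $20.85
Dish soap $6.74: other taxable items → 7% + 2.5% district = 9.5% → $0.64
Wireless earbuds $50.32: consumer electronics → 6.25% + 1.5% district = 7.75% → $3.90
Greeting card $4.90: other taxable items → 7% + 2.5% district = 9.5% → $0.47
Scarf $12.29: clothing & footwear → 8.5% + 0% district = 8.5% → $1.04
Total tax = $20.85 + $0.64 + $3.90 + $0.47 + $1.04 = $26.90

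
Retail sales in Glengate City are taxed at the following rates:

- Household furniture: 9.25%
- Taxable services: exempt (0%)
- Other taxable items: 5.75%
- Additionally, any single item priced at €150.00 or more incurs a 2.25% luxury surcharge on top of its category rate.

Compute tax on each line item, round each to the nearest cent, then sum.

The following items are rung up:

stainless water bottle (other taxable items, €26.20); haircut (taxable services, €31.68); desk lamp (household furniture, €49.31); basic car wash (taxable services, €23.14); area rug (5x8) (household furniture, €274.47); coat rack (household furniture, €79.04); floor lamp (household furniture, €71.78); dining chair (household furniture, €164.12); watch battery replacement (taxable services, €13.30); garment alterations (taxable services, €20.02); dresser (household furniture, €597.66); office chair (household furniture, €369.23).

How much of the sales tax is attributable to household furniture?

€180.13

Desk lamp €49.31: household furniture → 9.25% → €4.56
Area rug (5x8) €274.47: household furniture → 9.25% + 2.25% surcharge = 11.5% → €31.56
Coat rack €79.04: household furniture → 9.25% → €7.31
Floor lamp €71.78: household furniture → 9.25% → €6.64
Dining chair €164.12: household furniture → 9.25% + 2.25% surcharge = 11.5% → €18.87
Dresser €597.66: household furniture → 9.25% + 2.25% surcharge = 11.5% → €68.73
Office chair €369.23: household furniture → 9.25% + 2.25% surcharge = 11.5% → €42.46
Tax on household furniture = €4.56 + €31.56 + €7.31 + €6.64 + €18.87 + €68.73 + €42.46 = €180.13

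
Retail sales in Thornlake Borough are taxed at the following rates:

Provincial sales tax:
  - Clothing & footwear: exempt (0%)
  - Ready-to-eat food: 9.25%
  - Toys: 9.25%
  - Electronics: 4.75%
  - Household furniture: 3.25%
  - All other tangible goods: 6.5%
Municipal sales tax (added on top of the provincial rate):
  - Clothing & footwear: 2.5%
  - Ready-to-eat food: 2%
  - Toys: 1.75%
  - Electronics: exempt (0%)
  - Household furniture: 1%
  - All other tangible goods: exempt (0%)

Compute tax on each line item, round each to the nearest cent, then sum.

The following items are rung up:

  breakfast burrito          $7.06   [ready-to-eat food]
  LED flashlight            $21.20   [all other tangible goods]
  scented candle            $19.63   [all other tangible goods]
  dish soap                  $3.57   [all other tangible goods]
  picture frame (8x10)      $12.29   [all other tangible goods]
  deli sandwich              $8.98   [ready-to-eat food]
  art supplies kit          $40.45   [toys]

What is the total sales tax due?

Breakfast burrito $7.06: ready-to-eat food → 9.25% + 2% municipal = 11.25% → $0.79
LED flashlight $21.20: all other tangible goods → 6.5% + 0% municipal = 6.5% → $1.38
Scented candle $19.63: all other tangible goods → 6.5% + 0% municipal = 6.5% → $1.28
Dish soap $3.57: all other tangible goods → 6.5% + 0% municipal = 6.5% → $0.23
Picture frame (8x10) $12.29: all other tangible goods → 6.5% + 0% municipal = 6.5% → $0.80
Deli sandwich $8.98: ready-to-eat food → 9.25% + 2% municipal = 11.25% → $1.01
Art supplies kit $40.45: toys → 9.25% + 1.75% municipal = 11% → $4.45
Total tax = $0.79 + $1.38 + $1.28 + $0.23 + $0.80 + $1.01 + $4.45 = $9.94

$9.94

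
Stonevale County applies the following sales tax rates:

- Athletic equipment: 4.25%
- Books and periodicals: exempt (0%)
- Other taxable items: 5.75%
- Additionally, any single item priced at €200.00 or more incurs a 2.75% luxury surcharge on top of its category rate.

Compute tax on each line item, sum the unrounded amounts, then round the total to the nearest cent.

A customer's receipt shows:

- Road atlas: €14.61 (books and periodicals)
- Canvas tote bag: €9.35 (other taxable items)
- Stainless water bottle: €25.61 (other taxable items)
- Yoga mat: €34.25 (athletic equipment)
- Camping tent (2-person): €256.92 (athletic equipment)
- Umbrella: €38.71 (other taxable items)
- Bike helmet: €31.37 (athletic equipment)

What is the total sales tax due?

€25.01

Road atlas €14.61: books and periodicals → 0% → €0.00
Canvas tote bag €9.35: other taxable items → 5.75% → €0.537625
Stainless water bottle €25.61: other taxable items → 5.75% → €1.472575
Yoga mat €34.25: athletic equipment → 4.25% → €1.455625
Camping tent (2-person) €256.92: athletic equipment → 4.25% + 2.75% surcharge = 7% → €17.9844
Umbrella €38.71: other taxable items → 5.75% → €2.225825
Bike helmet €31.37: athletic equipment → 4.25% → €1.333225
Unrounded tax sum = €25.009275 → €25.01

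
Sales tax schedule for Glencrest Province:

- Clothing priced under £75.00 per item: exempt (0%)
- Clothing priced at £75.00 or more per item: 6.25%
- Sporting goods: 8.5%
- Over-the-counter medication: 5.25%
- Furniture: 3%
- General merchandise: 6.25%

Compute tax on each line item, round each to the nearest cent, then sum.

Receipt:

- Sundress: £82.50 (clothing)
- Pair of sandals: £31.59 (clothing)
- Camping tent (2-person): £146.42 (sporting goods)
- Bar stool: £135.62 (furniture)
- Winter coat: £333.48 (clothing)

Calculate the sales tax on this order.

£42.52

Sundress £82.50: clothing, £75.00 or more → 6.25% → £5.16
Pair of sandals £31.59: clothing, under £75.00 → 0% → £0.00
Camping tent (2-person) £146.42: sporting goods → 8.5% → £12.45
Bar stool £135.62: furniture → 3% → £4.07
Winter coat £333.48: clothing, £75.00 or more → 6.25% → £20.84
Total tax = £5.16 + £12.45 + £4.07 + £20.84 = £42.52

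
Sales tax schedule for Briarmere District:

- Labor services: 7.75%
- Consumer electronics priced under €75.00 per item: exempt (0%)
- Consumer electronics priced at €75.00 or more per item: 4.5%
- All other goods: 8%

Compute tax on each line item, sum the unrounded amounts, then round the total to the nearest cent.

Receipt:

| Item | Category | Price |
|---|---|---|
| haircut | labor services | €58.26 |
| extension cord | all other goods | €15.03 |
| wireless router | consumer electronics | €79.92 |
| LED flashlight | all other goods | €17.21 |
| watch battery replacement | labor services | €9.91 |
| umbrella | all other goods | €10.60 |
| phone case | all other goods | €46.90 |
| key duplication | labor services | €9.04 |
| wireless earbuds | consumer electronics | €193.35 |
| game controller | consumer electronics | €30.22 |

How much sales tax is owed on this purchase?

Haircut €58.26: labor services → 7.75% → €4.51515
Extension cord €15.03: all other goods → 8% → €1.2024
Wireless router €79.92: consumer electronics, €75.00 or more → 4.5% → €3.5964
LED flashlight €17.21: all other goods → 8% → €1.3768
Watch battery replacement €9.91: labor services → 7.75% → €0.768025
Umbrella €10.60: all other goods → 8% → €0.848
Phone case €46.90: all other goods → 8% → €3.752
Key duplication €9.04: labor services → 7.75% → €0.7006
Wireless earbuds €193.35: consumer electronics, €75.00 or more → 4.5% → €8.70075
Game controller €30.22: consumer electronics, under €75.00 → 0% → €0.00
Unrounded tax sum = €25.460125 → €25.46

€25.46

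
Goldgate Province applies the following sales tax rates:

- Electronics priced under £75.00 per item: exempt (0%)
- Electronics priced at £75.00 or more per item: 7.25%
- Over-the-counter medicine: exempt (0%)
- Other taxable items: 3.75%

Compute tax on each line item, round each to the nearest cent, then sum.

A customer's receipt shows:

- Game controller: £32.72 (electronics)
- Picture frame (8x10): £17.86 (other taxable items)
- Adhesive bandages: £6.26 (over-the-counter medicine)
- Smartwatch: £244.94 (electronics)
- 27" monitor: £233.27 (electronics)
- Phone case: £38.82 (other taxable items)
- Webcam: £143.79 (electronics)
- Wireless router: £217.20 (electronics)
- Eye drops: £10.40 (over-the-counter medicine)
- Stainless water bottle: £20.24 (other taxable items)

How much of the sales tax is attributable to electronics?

£60.84

Game controller £32.72: electronics, under £75.00 → 0% → £0.00
Smartwatch £244.94: electronics, £75.00 or more → 7.25% → £17.76
27" monitor £233.27: electronics, £75.00 or more → 7.25% → £16.91
Webcam £143.79: electronics, £75.00 or more → 7.25% → £10.42
Wireless router £217.20: electronics, £75.00 or more → 7.25% → £15.75
Tax on electronics = £0.00 + £17.76 + £16.91 + £10.42 + £15.75 = £60.84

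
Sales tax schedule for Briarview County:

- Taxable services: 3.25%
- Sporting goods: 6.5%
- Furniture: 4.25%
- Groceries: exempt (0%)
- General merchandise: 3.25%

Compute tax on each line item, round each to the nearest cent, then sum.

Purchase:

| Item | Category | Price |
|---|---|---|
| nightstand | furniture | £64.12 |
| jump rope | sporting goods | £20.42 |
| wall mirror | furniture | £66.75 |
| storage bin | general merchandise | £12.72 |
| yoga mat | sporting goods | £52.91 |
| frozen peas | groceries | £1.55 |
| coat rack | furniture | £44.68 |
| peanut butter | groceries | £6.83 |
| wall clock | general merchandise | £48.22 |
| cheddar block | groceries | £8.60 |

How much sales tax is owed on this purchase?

Nightstand £64.12: furniture → 4.25% → £2.73
Jump rope £20.42: sporting goods → 6.5% → £1.33
Wall mirror £66.75: furniture → 4.25% → £2.84
Storage bin £12.72: general merchandise → 3.25% → £0.41
Yoga mat £52.91: sporting goods → 6.5% → £3.44
Frozen peas £1.55: groceries → 0% → £0.00
Coat rack £44.68: furniture → 4.25% → £1.90
Peanut butter £6.83: groceries → 0% → £0.00
Wall clock £48.22: general merchandise → 3.25% → £1.57
Cheddar block £8.60: groceries → 0% → £0.00
Total tax = £2.73 + £1.33 + £2.84 + £0.41 + £3.44 + £1.90 + £1.57 = £14.22

£14.22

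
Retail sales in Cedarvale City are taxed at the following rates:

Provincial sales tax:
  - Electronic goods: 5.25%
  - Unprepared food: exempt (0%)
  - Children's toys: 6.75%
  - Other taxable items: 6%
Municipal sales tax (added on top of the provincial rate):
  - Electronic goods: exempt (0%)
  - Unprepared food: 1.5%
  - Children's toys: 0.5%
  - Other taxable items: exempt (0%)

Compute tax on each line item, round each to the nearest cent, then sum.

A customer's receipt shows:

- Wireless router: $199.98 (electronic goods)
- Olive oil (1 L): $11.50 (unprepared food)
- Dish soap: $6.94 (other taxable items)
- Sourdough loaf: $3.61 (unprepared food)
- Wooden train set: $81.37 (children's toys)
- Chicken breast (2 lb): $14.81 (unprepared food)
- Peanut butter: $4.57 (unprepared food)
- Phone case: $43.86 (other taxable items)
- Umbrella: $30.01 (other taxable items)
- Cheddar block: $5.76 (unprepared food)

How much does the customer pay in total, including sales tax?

Wireless router $199.98: electronic goods → 5.25% + 0% municipal = 5.25% → $10.50
Olive oil (1 L) $11.50: unprepared food → 0% + 1.5% municipal = 1.5% → $0.17
Dish soap $6.94: other taxable items → 6% + 0% municipal = 6% → $0.42
Sourdough loaf $3.61: unprepared food → 0% + 1.5% municipal = 1.5% → $0.05
Wooden train set $81.37: children's toys → 6.75% + 0.5% municipal = 7.25% → $5.90
Chicken breast (2 lb) $14.81: unprepared food → 0% + 1.5% municipal = 1.5% → $0.22
Peanut butter $4.57: unprepared food → 0% + 1.5% municipal = 1.5% → $0.07
Phone case $43.86: other taxable items → 6% + 0% municipal = 6% → $2.63
Umbrella $30.01: other taxable items → 6% + 0% municipal = 6% → $1.80
Cheddar block $5.76: unprepared food → 0% + 1.5% municipal = 1.5% → $0.09
Subtotal = $402.41; tax = $21.85; total due = $424.26

$424.26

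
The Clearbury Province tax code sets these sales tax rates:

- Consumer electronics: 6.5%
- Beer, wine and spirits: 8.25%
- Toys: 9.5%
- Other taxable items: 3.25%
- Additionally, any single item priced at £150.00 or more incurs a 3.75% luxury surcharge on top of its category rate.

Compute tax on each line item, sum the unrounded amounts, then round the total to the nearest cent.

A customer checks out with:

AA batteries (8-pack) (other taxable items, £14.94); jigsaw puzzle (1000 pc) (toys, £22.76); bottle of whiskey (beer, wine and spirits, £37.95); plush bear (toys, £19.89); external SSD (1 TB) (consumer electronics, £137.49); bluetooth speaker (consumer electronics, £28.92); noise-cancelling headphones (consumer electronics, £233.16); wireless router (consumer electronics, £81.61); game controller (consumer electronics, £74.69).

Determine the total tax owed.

£52.54

AA batteries (8-pack) £14.94: other taxable items → 3.25% → £0.48555
Jigsaw puzzle (1000 pc) £22.76: toys → 9.5% → £2.1622
Bottle of whiskey £37.95: beer, wine and spirits → 8.25% → £3.130875
Plush bear £19.89: toys → 9.5% → £1.88955
External SSD (1 TB) £137.49: consumer electronics → 6.5% → £8.93685
Bluetooth speaker £28.92: consumer electronics → 6.5% → £1.8798
Noise-cancelling headphones £233.16: consumer electronics → 6.5% + 3.75% surcharge = 10.25% → £23.8989
Wireless router £81.61: consumer electronics → 6.5% → £5.30465
Game controller £74.69: consumer electronics → 6.5% → £4.85485
Unrounded tax sum = £52.543225 → £52.54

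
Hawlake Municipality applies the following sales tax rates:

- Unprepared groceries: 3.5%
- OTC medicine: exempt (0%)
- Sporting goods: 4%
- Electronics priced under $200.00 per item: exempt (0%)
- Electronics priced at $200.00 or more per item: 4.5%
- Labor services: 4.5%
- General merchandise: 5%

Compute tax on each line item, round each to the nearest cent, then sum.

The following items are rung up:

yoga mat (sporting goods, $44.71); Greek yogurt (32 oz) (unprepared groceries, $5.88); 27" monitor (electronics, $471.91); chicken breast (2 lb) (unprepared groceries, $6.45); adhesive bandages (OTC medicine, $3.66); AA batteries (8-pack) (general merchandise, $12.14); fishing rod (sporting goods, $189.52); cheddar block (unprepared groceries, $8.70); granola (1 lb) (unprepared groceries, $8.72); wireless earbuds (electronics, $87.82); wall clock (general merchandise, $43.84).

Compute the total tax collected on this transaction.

Yoga mat $44.71: sporting goods → 4% → $1.79
Greek yogurt (32 oz) $5.88: unprepared groceries → 3.5% → $0.21
27" monitor $471.91: electronics, $200.00 or more → 4.5% → $21.24
Chicken breast (2 lb) $6.45: unprepared groceries → 3.5% → $0.23
Adhesive bandages $3.66: OTC medicine → 0% → $0.00
AA batteries (8-pack) $12.14: general merchandise → 5% → $0.61
Fishing rod $189.52: sporting goods → 4% → $7.58
Cheddar block $8.70: unprepared groceries → 3.5% → $0.30
Granola (1 lb) $8.72: unprepared groceries → 3.5% → $0.31
Wireless earbuds $87.82: electronics, under $200.00 → 0% → $0.00
Wall clock $43.84: general merchandise → 5% → $2.19
Total tax = $1.79 + $0.21 + $21.24 + $0.23 + $0.61 + $7.58 + $0.30 + $0.31 + $2.19 = $34.46

$34.46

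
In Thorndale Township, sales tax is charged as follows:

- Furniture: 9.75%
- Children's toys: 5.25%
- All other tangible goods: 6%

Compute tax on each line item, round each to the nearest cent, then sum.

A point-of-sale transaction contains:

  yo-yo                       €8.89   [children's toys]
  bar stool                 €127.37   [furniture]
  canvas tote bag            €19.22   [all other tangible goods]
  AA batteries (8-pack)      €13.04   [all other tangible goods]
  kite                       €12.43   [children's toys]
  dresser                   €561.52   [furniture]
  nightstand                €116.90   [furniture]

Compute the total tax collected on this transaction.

Yo-yo €8.89: children's toys → 5.25% → €0.47
Bar stool €127.37: furniture → 9.75% → €12.42
Canvas tote bag €19.22: all other tangible goods → 6% → €1.15
AA batteries (8-pack) €13.04: all other tangible goods → 6% → €0.78
Kite €12.43: children's toys → 5.25% → €0.65
Dresser €561.52: furniture → 9.75% → €54.75
Nightstand €116.90: furniture → 9.75% → €11.40
Total tax = €0.47 + €12.42 + €1.15 + €0.78 + €0.65 + €54.75 + €11.40 = €81.62

€81.62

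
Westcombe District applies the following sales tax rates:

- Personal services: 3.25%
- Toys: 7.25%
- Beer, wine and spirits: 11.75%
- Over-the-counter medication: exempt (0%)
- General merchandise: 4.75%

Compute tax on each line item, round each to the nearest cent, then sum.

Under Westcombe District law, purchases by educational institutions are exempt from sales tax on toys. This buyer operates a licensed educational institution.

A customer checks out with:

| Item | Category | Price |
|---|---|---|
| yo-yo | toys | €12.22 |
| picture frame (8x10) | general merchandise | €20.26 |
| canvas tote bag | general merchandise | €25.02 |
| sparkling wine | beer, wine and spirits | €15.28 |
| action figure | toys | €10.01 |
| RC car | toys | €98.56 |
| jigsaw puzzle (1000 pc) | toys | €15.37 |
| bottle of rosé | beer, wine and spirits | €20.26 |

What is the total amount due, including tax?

€223.31

Yo-yo €12.22: toys, buyer-exempt → 0% → €0.00
Picture frame (8x10) €20.26: general merchandise → 4.75% → €0.96
Canvas tote bag €25.02: general merchandise → 4.75% → €1.19
Sparkling wine €15.28: beer, wine and spirits → 11.75% → €1.80
Action figure €10.01: toys, buyer-exempt → 0% → €0.00
RC car €98.56: toys, buyer-exempt → 0% → €0.00
Jigsaw puzzle (1000 pc) €15.37: toys, buyer-exempt → 0% → €0.00
Bottle of rosé €20.26: beer, wine and spirits → 11.75% → €2.38
Subtotal = €216.98; tax = €6.33; total due = €223.31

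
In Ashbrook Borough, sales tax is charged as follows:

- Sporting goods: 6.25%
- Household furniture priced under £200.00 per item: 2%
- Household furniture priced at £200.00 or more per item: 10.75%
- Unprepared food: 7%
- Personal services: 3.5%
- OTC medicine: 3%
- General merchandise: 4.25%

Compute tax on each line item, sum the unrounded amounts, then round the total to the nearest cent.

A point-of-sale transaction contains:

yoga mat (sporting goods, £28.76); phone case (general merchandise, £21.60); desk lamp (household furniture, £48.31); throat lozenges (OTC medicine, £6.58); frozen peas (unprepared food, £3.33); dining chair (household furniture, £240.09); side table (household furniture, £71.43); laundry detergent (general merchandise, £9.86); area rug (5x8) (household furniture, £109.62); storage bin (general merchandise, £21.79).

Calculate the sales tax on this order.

Yoga mat £28.76: sporting goods → 6.25% → £1.7975
Phone case £21.60: general merchandise → 4.25% → £0.918
Desk lamp £48.31: household furniture, under £200.00 → 2% → £0.9662
Throat lozenges £6.58: OTC medicine → 3% → £0.1974
Frozen peas £3.33: unprepared food → 7% → £0.2331
Dining chair £240.09: household furniture, £200.00 or more → 10.75% → £25.809675
Side table £71.43: household furniture, under £200.00 → 2% → £1.4286
Laundry detergent £9.86: general merchandise → 4.25% → £0.41905
Area rug (5x8) £109.62: household furniture, under £200.00 → 2% → £2.1924
Storage bin £21.79: general merchandise → 4.25% → £0.926075
Unrounded tax sum = £34.888 → £34.89

£34.89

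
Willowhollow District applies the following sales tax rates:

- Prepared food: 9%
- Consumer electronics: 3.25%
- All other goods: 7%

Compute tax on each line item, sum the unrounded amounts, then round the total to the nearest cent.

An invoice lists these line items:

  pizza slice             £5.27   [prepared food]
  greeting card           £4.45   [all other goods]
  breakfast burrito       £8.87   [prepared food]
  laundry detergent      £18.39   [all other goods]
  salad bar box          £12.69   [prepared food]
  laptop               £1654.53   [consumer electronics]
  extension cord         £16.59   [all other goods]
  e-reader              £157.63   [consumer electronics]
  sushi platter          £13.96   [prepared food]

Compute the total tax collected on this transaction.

Pizza slice £5.27: prepared food → 9% → £0.4743
Greeting card £4.45: all other goods → 7% → £0.3115
Breakfast burrito £8.87: prepared food → 9% → £0.7983
Laundry detergent £18.39: all other goods → 7% → £1.2873
Salad bar box £12.69: prepared food → 9% → £1.1421
Laptop £1654.53: consumer electronics → 3.25% → £53.772225
Extension cord £16.59: all other goods → 7% → £1.1613
E-reader £157.63: consumer electronics → 3.25% → £5.122975
Sushi platter £13.96: prepared food → 9% → £1.2564
Unrounded tax sum = £65.3264 → £65.33

£65.33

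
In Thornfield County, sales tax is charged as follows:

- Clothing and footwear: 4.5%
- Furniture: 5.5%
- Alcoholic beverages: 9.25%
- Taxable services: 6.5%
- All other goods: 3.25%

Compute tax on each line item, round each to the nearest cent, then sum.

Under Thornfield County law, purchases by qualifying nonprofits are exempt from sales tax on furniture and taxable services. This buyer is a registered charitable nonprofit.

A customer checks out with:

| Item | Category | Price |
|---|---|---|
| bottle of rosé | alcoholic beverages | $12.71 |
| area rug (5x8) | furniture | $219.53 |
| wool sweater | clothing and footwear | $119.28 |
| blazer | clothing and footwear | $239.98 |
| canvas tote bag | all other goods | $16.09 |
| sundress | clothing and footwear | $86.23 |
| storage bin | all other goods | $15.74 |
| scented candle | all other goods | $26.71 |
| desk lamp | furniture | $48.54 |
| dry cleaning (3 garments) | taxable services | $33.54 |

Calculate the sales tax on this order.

$23.13

Bottle of rosé $12.71: alcoholic beverages → 9.25% → $1.18
Area rug (5x8) $219.53: furniture, buyer-exempt → 0% → $0.00
Wool sweater $119.28: clothing and footwear → 4.5% → $5.37
Blazer $239.98: clothing and footwear → 4.5% → $10.80
Canvas tote bag $16.09: all other goods → 3.25% → $0.52
Sundress $86.23: clothing and footwear → 4.5% → $3.88
Storage bin $15.74: all other goods → 3.25% → $0.51
Scented candle $26.71: all other goods → 3.25% → $0.87
Desk lamp $48.54: furniture, buyer-exempt → 0% → $0.00
Dry cleaning (3 garments) $33.54: taxable services, buyer-exempt → 0% → $0.00
Total tax = $1.18 + $5.37 + $10.80 + $0.52 + $3.88 + $0.51 + $0.87 = $23.13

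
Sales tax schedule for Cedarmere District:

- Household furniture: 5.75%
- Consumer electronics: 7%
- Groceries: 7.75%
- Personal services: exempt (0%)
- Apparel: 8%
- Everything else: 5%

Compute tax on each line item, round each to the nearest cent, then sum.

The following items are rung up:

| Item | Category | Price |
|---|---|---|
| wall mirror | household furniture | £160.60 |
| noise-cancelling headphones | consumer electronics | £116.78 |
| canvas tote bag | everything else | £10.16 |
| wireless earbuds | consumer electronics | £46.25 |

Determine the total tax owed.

Wall mirror £160.60: household furniture → 5.75% → £9.23
Noise-cancelling headphones £116.78: consumer electronics → 7% → £8.17
Canvas tote bag £10.16: everything else → 5% → £0.51
Wireless earbuds £46.25: consumer electronics → 7% → £3.24
Total tax = £9.23 + £8.17 + £0.51 + £3.24 = £21.15

£21.15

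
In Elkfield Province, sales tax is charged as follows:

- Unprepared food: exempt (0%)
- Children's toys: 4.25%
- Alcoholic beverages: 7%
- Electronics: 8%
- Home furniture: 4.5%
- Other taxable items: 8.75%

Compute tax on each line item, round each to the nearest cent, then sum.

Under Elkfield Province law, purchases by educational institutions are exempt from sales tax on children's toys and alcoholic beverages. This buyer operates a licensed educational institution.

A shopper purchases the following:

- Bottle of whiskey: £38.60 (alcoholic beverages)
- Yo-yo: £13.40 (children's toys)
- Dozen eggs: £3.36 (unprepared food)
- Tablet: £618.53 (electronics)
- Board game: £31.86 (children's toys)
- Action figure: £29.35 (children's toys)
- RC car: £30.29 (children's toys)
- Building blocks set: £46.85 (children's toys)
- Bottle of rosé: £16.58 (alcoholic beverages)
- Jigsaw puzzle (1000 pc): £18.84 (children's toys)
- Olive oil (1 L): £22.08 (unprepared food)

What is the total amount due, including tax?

Bottle of whiskey £38.60: alcoholic beverages, buyer-exempt → 0% → £0.00
Yo-yo £13.40: children's toys, buyer-exempt → 0% → £0.00
Dozen eggs £3.36: unprepared food → 0% → £0.00
Tablet £618.53: electronics → 8% → £49.48
Board game £31.86: children's toys, buyer-exempt → 0% → £0.00
Action figure £29.35: children's toys, buyer-exempt → 0% → £0.00
RC car £30.29: children's toys, buyer-exempt → 0% → £0.00
Building blocks set £46.85: children's toys, buyer-exempt → 0% → £0.00
Bottle of rosé £16.58: alcoholic beverages, buyer-exempt → 0% → £0.00
Jigsaw puzzle (1000 pc) £18.84: children's toys, buyer-exempt → 0% → £0.00
Olive oil (1 L) £22.08: unprepared food → 0% → £0.00
Subtotal = £869.74; tax = £49.48; total due = £919.22

£919.22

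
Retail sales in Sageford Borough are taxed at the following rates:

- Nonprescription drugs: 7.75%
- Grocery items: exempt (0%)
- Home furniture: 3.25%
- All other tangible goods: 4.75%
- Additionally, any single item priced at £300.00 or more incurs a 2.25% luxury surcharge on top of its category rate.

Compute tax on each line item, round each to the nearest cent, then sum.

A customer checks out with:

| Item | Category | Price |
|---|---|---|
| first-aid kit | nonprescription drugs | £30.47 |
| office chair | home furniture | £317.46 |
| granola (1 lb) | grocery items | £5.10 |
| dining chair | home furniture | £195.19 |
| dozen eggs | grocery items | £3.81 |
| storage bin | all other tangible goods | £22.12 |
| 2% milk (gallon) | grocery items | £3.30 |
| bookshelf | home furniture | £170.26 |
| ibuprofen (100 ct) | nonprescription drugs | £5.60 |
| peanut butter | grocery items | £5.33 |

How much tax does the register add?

£33.17

First-aid kit £30.47: nonprescription drugs → 7.75% → £2.36
Office chair £317.46: home furniture → 3.25% + 2.25% surcharge = 5.5% → £17.46
Granola (1 lb) £5.10: grocery items → 0% → £0.00
Dining chair £195.19: home furniture → 3.25% → £6.34
Dozen eggs £3.81: grocery items → 0% → £0.00
Storage bin £22.12: all other tangible goods → 4.75% → £1.05
2% milk (gallon) £3.30: grocery items → 0% → £0.00
Bookshelf £170.26: home furniture → 3.25% → £5.53
Ibuprofen (100 ct) £5.60: nonprescription drugs → 7.75% → £0.43
Peanut butter £5.33: grocery items → 0% → £0.00
Total tax = £2.36 + £17.46 + £6.34 + £1.05 + £5.53 + £0.43 = £33.17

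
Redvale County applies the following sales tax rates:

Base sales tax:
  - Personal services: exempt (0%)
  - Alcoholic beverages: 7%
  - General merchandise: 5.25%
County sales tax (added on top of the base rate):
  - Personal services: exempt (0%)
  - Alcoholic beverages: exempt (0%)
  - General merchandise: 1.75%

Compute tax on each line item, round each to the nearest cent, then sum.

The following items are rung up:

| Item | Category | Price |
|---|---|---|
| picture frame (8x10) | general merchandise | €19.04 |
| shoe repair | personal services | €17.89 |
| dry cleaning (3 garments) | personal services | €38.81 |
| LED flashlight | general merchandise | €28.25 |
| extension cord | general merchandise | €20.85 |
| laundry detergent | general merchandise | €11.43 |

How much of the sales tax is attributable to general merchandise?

€5.57

Picture frame (8x10) €19.04: general merchandise → 5.25% + 1.75% county = 7% → €1.33
LED flashlight €28.25: general merchandise → 5.25% + 1.75% county = 7% → €1.98
Extension cord €20.85: general merchandise → 5.25% + 1.75% county = 7% → €1.46
Laundry detergent €11.43: general merchandise → 5.25% + 1.75% county = 7% → €0.80
Tax on general merchandise = €1.33 + €1.98 + €1.46 + €0.80 = €5.57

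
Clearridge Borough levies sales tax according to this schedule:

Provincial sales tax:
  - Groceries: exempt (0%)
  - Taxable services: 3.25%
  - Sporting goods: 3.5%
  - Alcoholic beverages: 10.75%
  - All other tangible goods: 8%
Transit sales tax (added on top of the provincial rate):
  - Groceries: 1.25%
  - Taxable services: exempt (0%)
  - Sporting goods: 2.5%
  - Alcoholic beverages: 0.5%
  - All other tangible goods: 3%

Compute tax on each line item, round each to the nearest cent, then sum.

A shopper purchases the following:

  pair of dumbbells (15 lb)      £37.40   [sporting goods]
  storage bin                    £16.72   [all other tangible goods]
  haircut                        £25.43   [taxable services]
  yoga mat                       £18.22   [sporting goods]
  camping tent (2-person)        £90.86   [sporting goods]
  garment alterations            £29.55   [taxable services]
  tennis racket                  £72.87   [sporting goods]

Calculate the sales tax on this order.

£16.78

Pair of dumbbells (15 lb) £37.40: sporting goods → 3.5% + 2.5% transit = 6% → £2.24
Storage bin £16.72: all other tangible goods → 8% + 3% transit = 11% → £1.84
Haircut £25.43: taxable services → 3.25% + 0% transit = 3.25% → £0.83
Yoga mat £18.22: sporting goods → 3.5% + 2.5% transit = 6% → £1.09
Camping tent (2-person) £90.86: sporting goods → 3.5% + 2.5% transit = 6% → £5.45
Garment alterations £29.55: taxable services → 3.25% + 0% transit = 3.25% → £0.96
Tennis racket £72.87: sporting goods → 3.5% + 2.5% transit = 6% → £4.37
Total tax = £2.24 + £1.84 + £0.83 + £1.09 + £5.45 + £0.96 + £4.37 = £16.78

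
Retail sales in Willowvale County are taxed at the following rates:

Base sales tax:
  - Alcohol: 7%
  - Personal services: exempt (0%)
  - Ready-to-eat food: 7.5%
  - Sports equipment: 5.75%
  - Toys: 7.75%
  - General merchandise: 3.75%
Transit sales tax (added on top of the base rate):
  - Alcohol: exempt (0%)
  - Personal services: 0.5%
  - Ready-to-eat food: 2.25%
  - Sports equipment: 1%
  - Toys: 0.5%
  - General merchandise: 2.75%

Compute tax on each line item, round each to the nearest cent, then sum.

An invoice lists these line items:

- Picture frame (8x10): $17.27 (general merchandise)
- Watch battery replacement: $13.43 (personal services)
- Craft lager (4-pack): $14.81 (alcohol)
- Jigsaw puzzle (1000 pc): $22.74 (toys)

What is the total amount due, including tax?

Picture frame (8x10) $17.27: general merchandise → 3.75% + 2.75% transit = 6.5% → $1.12
Watch battery replacement $13.43: personal services → 0% + 0.5% transit = 0.5% → $0.07
Craft lager (4-pack) $14.81: alcohol → 7% + 0% transit = 7% → $1.04
Jigsaw puzzle (1000 pc) $22.74: toys → 7.75% + 0.5% transit = 8.25% → $1.88
Subtotal = $68.25; tax = $4.11; total due = $72.36

$72.36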